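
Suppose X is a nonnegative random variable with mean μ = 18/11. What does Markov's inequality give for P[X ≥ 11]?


μ = E[X] = 18/11, a = 11.
Markov: P[X ≥ 11] ≤ μ/a = (18/11)/11 = 18/121.
Numerically: ≈ 0.1488.
(Since a = 11 > μ = 1.6364, the bound 18/121 is < 1 and informative.)

P[X ≥ 11] ≤ 18/121 ≈ 0.1488.


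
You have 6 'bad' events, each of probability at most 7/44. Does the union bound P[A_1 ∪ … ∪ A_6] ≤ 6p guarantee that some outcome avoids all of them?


Union bound: P[∪_{i=1}^{6} A_i] ≤ Σ_i P[A_i] ≤ 6·p = 6·(7/44) = 21/22.
Numerically: 21/22 ≈ 0.9545.
Is 21/22 < 1? YES.
Since P[∪ A_i] ≤ 21/22 < 1, the complement has P[∩ A_i^c] ≥ 1 − 21/22 = 1/22 > 0, so some outcome avoids every A_i.

6·p = 21/22 ≈ 0.9545; existence CERTIFIED by the union bound.


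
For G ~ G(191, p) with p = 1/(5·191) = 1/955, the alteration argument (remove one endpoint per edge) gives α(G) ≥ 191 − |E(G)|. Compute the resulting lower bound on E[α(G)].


E[|E(G)|] = C(191, 2)·p = 18145 · (1/955) = 19.
E[α(G)] ≥ n − E[|E(G)|] = 191 − 19 = 172.
Numerically: ≈ 172.00000.
(This is only a lower bound; the true E[α(G)] may be larger.)

E[α(G)] ≥ 172 ≈ 172.00000.


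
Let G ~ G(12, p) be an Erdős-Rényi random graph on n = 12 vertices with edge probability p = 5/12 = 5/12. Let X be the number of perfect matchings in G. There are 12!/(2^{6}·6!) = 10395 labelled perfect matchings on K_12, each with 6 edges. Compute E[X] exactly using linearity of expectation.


K_12 has 12!/(2^{6}·6!) = 10395 labelled perfect matchings.
For each such perfect matching H, let X_H = 1 if all 6 edges of H are present in G. Then P[X_H = 1] = p^{6} = (5/12)^{6} = 15625/2985984.
By linearity of expectation: E[X] = Σ_H E[X_H] = 10395 · p^{6} = 10395 · 15625/2985984 = 6015625/110592.
Numerically: E[X] ≈ 54.39.

E[X] = 10395 · (5/12)^{6} = 6015625/110592 ≈ 54.39.


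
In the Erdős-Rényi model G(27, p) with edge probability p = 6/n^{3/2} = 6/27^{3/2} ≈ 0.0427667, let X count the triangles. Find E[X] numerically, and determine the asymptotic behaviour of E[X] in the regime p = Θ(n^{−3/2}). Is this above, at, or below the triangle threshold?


Number of potential triangles: C(27, 3) = 2925.
Each occurs with probability p³ ≈ (0.0427667)³ ≈ 7.82198200e-05.
By linearity: E[X] = C(27, 3)·p³ ≈ 2925 · 7.82198200e-05 ≈ 0.228793.
Since α = 3/2 > 1, p = c/n^{3/2} = o(1/n) is below the triangle threshold p ~ 1/n. Asymptotically E[X] ~ (c³/6)·n^{3(1−α)} = (6³/6)·n^{-1.5} → 0, so by Markov's inequality G has no triangles w.h.p.

E[X] ≈ 0.228793; in regime p = Θ(1/n^{3/2}) E[X] tends to 0 (below the triangle threshold p ~ 1/n).


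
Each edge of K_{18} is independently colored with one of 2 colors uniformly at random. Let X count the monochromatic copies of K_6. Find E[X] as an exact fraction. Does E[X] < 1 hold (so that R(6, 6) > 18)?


E[X] = C(18, 6) · 2^{1 − 15} = 18564 · 2^{−14} = 18564/16384.
As a reduced fraction: E[X] = 4641/4096 ≈ 1.1330566.
Is E[X] < 1? NO.
Since E[X] ≥ 1, the first-moment bound is inconclusive at n = 18; it does NOT by itself certify R(6, 6) > 18.

E[X] = 4641/4096 ≈ 1.1330566; E[X] ≥ 1; first-moment method inconclusive here.


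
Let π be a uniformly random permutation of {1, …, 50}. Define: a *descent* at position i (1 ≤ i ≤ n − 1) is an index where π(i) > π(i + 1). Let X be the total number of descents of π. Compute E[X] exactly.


Write X = Σ X_I over i = 1, …, 49, with X_I the indicator of one descent.
There are 49 indicators.
For each fixed i, the pair (π(i), π(i+1)) is a uniformly random ordered pair of distinct values from {1, …, 50}; by symmetry P[π(i) > π(i+1)] = 1/2.
By linearity: E[X] = 49 · (1/2) = (50 − 1) · (1/2) = 49/2 ≈ 24.500000.

E[X] = 49/2 = 24.500000.


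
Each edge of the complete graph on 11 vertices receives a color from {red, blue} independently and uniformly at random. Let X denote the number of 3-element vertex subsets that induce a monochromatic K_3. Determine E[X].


Let X = Σ_S X_S over the C(11, 3) = 165 subsets S of size 3, where X_S = 1 if the K_3 on S is monochromatic.
For a fixed S, the K_3 on S has C(3, 2) = 3 edges. P[all 3 edges red] = (1/2)^3, and likewise for blue, so P[monochromatic] = 2·(1/2)^3 = 2^{1 − 3} = 1/4.
By linearity of expectation: E[X] = C(11, 3) · 2^{1 − 3} = 165 · 1/4 = 165/4.
Numerically: E[X] ≈ 41.250000.

E[X] = C(11,3)·2^(1−C(3,2)) = 165/4 ≈ 41.250000.


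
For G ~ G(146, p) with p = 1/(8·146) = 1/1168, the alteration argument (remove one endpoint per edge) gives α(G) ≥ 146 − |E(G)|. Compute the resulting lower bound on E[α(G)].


E[|E(G)|] = C(146, 2)·p = 10585 · (1/1168) = 145/16.
E[α(G)] ≥ n − E[|E(G)|] = 146 − 145/16 = 2191/16.
Numerically: ≈ 136.9375.
(This is only a lower bound; the true E[α(G)] may be larger.)

E[α(G)] ≥ 2191/16 ≈ 136.9375.


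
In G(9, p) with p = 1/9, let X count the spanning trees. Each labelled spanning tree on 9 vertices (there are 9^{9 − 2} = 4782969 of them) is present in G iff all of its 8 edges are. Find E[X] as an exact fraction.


K_9 has 9^{9 − 2} = 4782969 labelled spanning trees.
For each such spanning tree H, let X_H = 1 if all 8 edges of H are present in G. Then P[X_H = 1] = p^{8} = (1/9)^{8} = 1/43046721.
Summing the indicators: E[X] = Σ_H E[X_H] = 4782969 · p^{8} = 4782969 · 1/43046721 = 1/9.
Numerically: E[X] ≈ 0.1111.

E[X] = 4782969 · (1/9)^{8} = 1/9 ≈ 0.1111.


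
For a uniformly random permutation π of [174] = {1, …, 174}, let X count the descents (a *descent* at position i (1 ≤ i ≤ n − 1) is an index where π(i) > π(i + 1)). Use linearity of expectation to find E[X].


Write X = Σ X_I over i = 1, …, 173, with X_I the indicator of one descent.
There are 173 indicators.
For each fixed i, the pair (π(i), π(i+1)) is a uniformly random ordered pair of distinct values from {1, …, 174}; by symmetry P[π(i) > π(i+1)] = 1/2.
By linearity: E[X] = 173 · (1/2) = (174 − 1) · (1/2) = 173/2 ≈ 86.50000.

E[X] = 173/2 = 86.50000.


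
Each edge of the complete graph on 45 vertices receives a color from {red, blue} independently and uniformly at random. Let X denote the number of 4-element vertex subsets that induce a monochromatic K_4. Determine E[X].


Let X = Σ_S X_S over the C(45, 4) = 148995 subsets S of size 4, where X_S = 1 if the K_4 on S is monochromatic.
For a fixed S, the K_4 on S has C(4, 2) = 6 edges. P[all 6 edges red] = (1/2)^6, and likewise for blue, so P[monochromatic] = 2·(1/2)^6 = 2^{1 − 6} = 1/32.
By linearity: E[X] = C(45, 4) · 2^{1 − 6} = 148995 · 1/32 = 148995/32.
Numerically: E[X] ≈ 4656.09375.

E[X] = C(45,4)·2^(1−C(4,2)) = 148995/32 ≈ 4656.09375.


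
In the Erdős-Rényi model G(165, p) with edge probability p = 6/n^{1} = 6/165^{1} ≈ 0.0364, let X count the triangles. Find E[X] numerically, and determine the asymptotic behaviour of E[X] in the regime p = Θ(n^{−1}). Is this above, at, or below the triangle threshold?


Number of potential triangles: C(165, 3) = 735130.
Each occurs with probability p³ ≈ (0.0364)³ ≈ 4.80841e-05.
By linearity: E[X] = C(165, 3)·p³ ≈ 735130 · 4.80841e-05 ≈ 35.348.
Here α = 1, so p = 6/n is exactly at the triangle threshold p ~ 1/n. Asymptotically E[X] → c³/6 = 6³/6 = 36 ≈ 36.000, a bounded constant. In this regime the triangle count is asymptotically Poisson(c³/6).

E[X] ≈ 35.348; in regime p = Θ(1/n^{1}) E[X] stays bounded (at the triangle threshold p ~ 1/n).


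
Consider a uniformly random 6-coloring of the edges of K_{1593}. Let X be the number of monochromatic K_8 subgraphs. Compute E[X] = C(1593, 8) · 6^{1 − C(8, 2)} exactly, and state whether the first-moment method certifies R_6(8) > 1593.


E[X] = C(1593, 8) · 6^{1 − 28} = 1010555394551193970323 · 6^{−27} = 1010555394551193970323/1023490369077469249536.
As a reduced fraction: E[X] = 37427977575970147049/37907050706572935168 ≈ 0.98736.
Is E[X] < 1? YES.
Since E[X] < 1, there exists a 6-coloring of K_{1593} with no monochromatic K_8; hence R_6(8) > 1593.

E[X] = 37427977575970147049/37907050706572935168 ≈ 0.98736; E[X] < 1, so R_6(8) > 1593.


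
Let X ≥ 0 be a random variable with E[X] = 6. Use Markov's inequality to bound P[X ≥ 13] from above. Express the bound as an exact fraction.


μ = E[X] = 6, a = 13.
Markov: P[X ≥ 13] ≤ μ/a = (6)/13 = 6/13.
Numerically: ≈ 0.462.
(Since a = 13 > μ = 6.000, the bound 6/13 is < 1 and informative.)

P[X ≥ 13] ≤ 6/13 ≈ 0.462.


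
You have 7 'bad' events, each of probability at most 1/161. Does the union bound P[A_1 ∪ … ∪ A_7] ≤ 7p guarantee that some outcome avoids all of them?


Union bound: P[∪_{i=1}^{7} A_i] ≤ Σ_i P[A_i] ≤ 7·p = 7·(1/161) = 1/23.
Numerically: 1/23 ≈ 0.0434783.
Is 1/23 < 1? YES.
Since P[∪ A_i] ≤ 1/23 < 1, the complement has P[∩ A_i^c] ≥ 1 − 1/23 = 22/23 > 0, so some outcome avoids every A_i.

7·p = 1/23 ≈ 0.0434783; existence CERTIFIED by the union bound.


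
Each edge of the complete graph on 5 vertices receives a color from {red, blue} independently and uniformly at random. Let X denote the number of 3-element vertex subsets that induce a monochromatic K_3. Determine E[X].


Let X = Σ_S X_S over the C(5, 3) = 10 subsets S of size 3, where X_S = 1 if the K_3 on S is monochromatic.
For a fixed S, the K_3 on S has C(3, 2) = 3 edges. P[all 3 edges red] = (1/2)^3, and likewise for blue, so P[monochromatic] = 2·(1/2)^3 = 2^{1 − 3} = 1/4.
Summing: E[X] = C(5, 3) · 2^{1 − 3} = 10 · 1/4 = 5/2.
Numerically: E[X] ≈ 2.500000.

E[X] = C(5,3)·2^(1−C(3,2)) = 5/2 ≈ 2.500000.


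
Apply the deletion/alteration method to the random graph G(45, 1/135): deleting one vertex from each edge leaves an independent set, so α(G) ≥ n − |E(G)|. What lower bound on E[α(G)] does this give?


E[|E(G)|] = C(45, 2)·p = 990 · (1/135) = 22/3.
E[α(G)] ≥ n − E[|E(G)|] = 45 − 22/3 = 113/3.
Numerically: ≈ 37.66667.
(This is only a lower bound; the true E[α(G)] may be larger.)

E[α(G)] ≥ 113/3 ≈ 37.66667.


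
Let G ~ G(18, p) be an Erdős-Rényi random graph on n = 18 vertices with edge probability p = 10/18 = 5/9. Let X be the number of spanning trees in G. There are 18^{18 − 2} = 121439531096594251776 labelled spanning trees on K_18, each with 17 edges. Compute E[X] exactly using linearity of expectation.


K_18 has 18^{18 − 2} = 121439531096594251776 labelled spanning trees.
For each such spanning tree H, let X_H = 1 if all 17 edges of H are present in G. Then P[X_H = 1] = p^{17} = (5/9)^{17} = 762939453125/16677181699666569.
By linearity of expectation: E[X] = Σ_H E[X_H] = 121439531096594251776 · p^{17} = 121439531096594251776 · 762939453125/16677181699666569 = 50000000000000000/9.
Numerically: E[X] ≈ 5.55556e+15.

E[X] = 121439531096594251776 · (5/9)^{17} = 50000000000000000/9 ≈ 5.55556e+15.


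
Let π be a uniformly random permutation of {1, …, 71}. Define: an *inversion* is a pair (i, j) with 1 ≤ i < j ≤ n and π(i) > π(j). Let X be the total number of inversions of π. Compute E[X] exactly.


Write X = Σ X_I over the C(71, 2) = 2485 pairs i < j, with X_I the indicator of one inversion.
There are 2485 indicators.
For each fixed pair i < j, the values π(i) and π(j) are two distinct elements of {1, …, 71} in uniformly random order; by symmetry P[π(i) > π(j)] = 1/2.
By linearity: E[X] = 2485 · (1/2) = C(71, 2) · (1/2) = 2485/2 = 2485/2 ≈ 1242.500000.

E[X] = 2485/2 = 1242.500000.


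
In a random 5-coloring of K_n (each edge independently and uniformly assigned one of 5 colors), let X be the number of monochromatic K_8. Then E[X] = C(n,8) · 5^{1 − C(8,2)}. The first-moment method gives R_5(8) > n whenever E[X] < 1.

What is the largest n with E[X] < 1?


We need C(n, 8) · 5^{1 − 28} < 1, i.e. C(n, 8) < 5^{28 − 1} = 7450580596923828125.
Check values of n near the boundary:
  n = 859: C(859, 8) = 7115855595170747139; 7115855595170747139 < 7450580596923828125? YES
  n = 860: C(860, 8) = 7182671140665308145; 7182671140665308145 < 7450580596923828125? YES
  n = 861: C(861, 8) = 7250034996615275865; 7250034996615275865 < 7450580596923828125? YES
  n = 862: C(862, 8) = 7317951015318931845; 7317951015318931845 < 7450580596923828125? YES
  n = 863: C(863, 8) = 7386423071602617757; 7386423071602617757 < 7450580596923828125? YES
  n = 864: C(864, 8) = 7455455062926006708; 7455455062926006708 < 7450580596923828125? NO
  n = 865: C(865, 8) = 7525050909487743060; 7525050909487743060 < 7450580596923828125? NO
The largest n with C(n, 8) < 7450580596923828125 is n = 863 (where E[X] = 7386423071602617757/7450580596923828125 ≈ 0.99139). Hence R_5(8) > 863, i.e. R_5(8) ≥ 864.

Largest n = 863; hence R_5(8) > 863.


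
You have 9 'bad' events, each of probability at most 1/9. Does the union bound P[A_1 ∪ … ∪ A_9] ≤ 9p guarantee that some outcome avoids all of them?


Union bound: P[∪_{i=1}^{9} A_i] ≤ Σ_i P[A_i] ≤ 9·p = 9·(1/9) = 1.
Numerically: 1 ≈ 1.0000000.
Is 1 < 1? NO.
Since the bound 1 is ≥ 1, the union bound is uninformative here; it does NOT by itself certify existence.

9·p = 1 ≈ 1.0000000; existence NOT certified by the union bound.


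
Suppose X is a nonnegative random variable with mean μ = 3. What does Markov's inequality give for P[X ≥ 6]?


μ = E[X] = 3, a = 6.
Markov: P[X ≥ 6] ≤ μ/a = (3)/6 = 1/2.
Numerically: ≈ 0.500000.
(Since a = 6 > μ = 3.000000, the bound 1/2 is < 1 and informative.)

P[X ≥ 6] ≤ 1/2 ≈ 0.500000.


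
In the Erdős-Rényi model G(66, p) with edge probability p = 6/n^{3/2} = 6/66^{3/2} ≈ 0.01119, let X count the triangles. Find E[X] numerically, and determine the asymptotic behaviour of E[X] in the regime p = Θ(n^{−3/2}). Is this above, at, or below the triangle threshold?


Number of potential triangles: C(66, 3) = 45760.
Each occurs with probability p³ ≈ (0.01119)³ ≈ 1.401219e-06.
By linearity: E[X] = C(66, 3)·p³ ≈ 45760 · 1.401219e-06 ≈ 0.0641.
Since α = 3/2 > 1, p = c/n^{3/2} = o(1/n) is below the triangle threshold p ~ 1/n. Asymptotically E[X] ~ (c³/6)·n^{3(1−α)} = (6³/6)·n^{-1.5} → 0, so by Markov's inequality G has no triangles w.h.p.

E[X] ≈ 0.0641; in regime p = Θ(1/n^{3/2}) E[X] tends to 0 (below the triangle threshold p ~ 1/n).


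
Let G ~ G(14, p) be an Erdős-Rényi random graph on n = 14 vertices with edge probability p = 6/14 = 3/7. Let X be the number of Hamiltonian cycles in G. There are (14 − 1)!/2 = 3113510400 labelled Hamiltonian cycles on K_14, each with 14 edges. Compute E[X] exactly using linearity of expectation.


K_14 has (14 − 1)!/2 = 3113510400 labelled Hamiltonian cycles.
For each such Hamiltonian cycle H, let X_H = 1 if all 14 edges of H are present in G. Then P[X_H = 1] = p^{14} = (3/7)^{14} = 4782969/678223072849.
By linearity: E[X] = Σ_H E[X_H] = 3113510400 · p^{14} = 3113510400 · 4782969/678223072849 = 2127403389196800/96889010407.
Numerically: E[X] ≈ 21957.

E[X] = 3113510400 · (3/7)^{14} = 2127403389196800/96889010407 ≈ 21957.


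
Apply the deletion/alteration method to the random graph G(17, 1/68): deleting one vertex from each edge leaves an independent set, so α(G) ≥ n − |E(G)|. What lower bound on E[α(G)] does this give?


E[|E(G)|] = C(17, 2)·p = 136 · (1/68) = 2.
E[α(G)] ≥ n − E[|E(G)|] = 17 − 2 = 15.
Numerically: ≈ 15.00000.
(This is only a lower bound; the true E[α(G)] may be larger.)

E[α(G)] ≥ 15 ≈ 15.00000.


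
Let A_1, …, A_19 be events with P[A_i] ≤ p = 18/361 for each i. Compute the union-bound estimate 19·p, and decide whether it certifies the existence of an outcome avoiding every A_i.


Union bound: P[∪_{i=1}^{19} A_i] ≤ Σ_i P[A_i] ≤ 19·p = 19·(18/361) = 18/19.
Numerically: 18/19 ≈ 0.94737.
Is 18/19 < 1? YES.
Since P[∪ A_i] ≤ 18/19 < 1, the complement has P[∩ A_i^c] ≥ 1 − 18/19 = 1/19 > 0, so some outcome avoids every A_i.

19·p = 18/19 ≈ 0.94737; existence CERTIFIED by the union bound.


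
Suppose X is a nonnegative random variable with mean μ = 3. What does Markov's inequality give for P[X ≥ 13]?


μ = E[X] = 3, a = 13.
Markov: P[X ≥ 13] ≤ μ/a = (3)/13 = 3/13.
Numerically: ≈ 0.231.
(Since a = 13 > μ = 3.000, the bound 3/13 is < 1 and informative.)

P[X ≥ 13] ≤ 3/13 ≈ 0.231.


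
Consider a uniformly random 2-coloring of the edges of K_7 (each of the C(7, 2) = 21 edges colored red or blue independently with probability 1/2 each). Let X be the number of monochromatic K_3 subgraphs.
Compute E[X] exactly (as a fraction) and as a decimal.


Let X = Σ_S X_S over the C(7, 3) = 35 subsets S of size 3, where X_S = 1 if the K_3 on S is monochromatic.
For a fixed S, the K_3 on S has C(3, 2) = 3 edges. P[all 3 edges red] = (1/2)^3, and likewise for blue, so P[monochromatic] = 2·(1/2)^3 = 2^{1 − 3} = 1/4.
By linearity of expectation: E[X] = C(7, 3) · 2^{1 − 3} = 35 · 1/4 = 35/4.
Numerically: E[X] ≈ 8.750000.

E[X] = C(7,3)·2^(1−C(3,2)) = 35/4 ≈ 8.750000.


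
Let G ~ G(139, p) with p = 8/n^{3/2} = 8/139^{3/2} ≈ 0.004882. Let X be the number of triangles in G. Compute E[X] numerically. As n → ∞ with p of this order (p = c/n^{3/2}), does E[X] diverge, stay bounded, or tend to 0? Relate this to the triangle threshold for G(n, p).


Number of potential triangles: C(139, 3) = 437989.
Each occurs with probability p³ ≈ (0.004882)³ ≈ 1.163331e-07.
By linearity: E[X] = C(139, 3)·p³ ≈ 437989 · 1.163331e-07 ≈ 0.0510.
Since α = 3/2 > 1, p = c/n^{3/2} = o(1/n) is below the triangle threshold p ~ 1/n. Asymptotically E[X] ~ (c³/6)·n^{3(1−α)} = (8³/6)·n^{-1.5} → 0, so by Markov's inequality G has no triangles w.h.p.

E[X] ≈ 0.0510; in regime p = Θ(1/n^{3/2}) E[X] tends to 0 (below the triangle threshold p ~ 1/n).


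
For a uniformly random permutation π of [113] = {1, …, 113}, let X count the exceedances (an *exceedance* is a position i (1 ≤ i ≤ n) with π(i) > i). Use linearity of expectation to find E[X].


Write X = Σ_{i=1}^{113} X_i, where X_i = 1_{π(i) > i}.
For each fixed i, π(i) is uniform over {1, …, 113} (marginal of a uniform permutation), so P[π(i) > i] = (n − i)/n. Summing: Σ_{i=1}^{113} (n − i)/n = (0 + 1 + … + 112)/113 = 113(113 − 1)/(2·113) = (113 − 1)/2.
Hence E[X] = Σ_{i=1}^{113} (113 − i)/113 = 56 ≈ 56.000000.

E[X] = 56 = 56.000000.


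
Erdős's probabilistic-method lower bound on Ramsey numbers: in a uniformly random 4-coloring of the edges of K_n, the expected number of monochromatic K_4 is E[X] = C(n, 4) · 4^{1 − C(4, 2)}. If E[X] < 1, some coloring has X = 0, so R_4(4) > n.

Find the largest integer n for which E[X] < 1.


We need C(n, 4) · 4^{1 − 6} < 1, i.e. C(n, 4) < 4^{6 − 1} = 1024.
Check values of n near the boundary:
  n = 11: C(11, 4) = 330; 330 < 1024? YES
  n = 12: C(12, 4) = 495; 495 < 1024? YES
  n = 13: C(13, 4) = 715; 715 < 1024? YES
  n = 14: C(14, 4) = 1001; 1001 < 1024? YES
  n = 15: C(15, 4) = 1365; 1365 < 1024? NO
The largest n with C(n, 4) < 1024 is n = 14 (where E[X] = 1001/1024 ≈ 0.9775). Hence R_4(4) > 14, i.e. R_4(4) ≥ 15.

Largest n = 14; hence R_4(4) > 14.


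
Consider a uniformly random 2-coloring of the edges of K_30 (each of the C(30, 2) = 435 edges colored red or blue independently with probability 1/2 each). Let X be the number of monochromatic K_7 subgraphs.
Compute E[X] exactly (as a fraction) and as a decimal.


Let X = Σ_S X_S over the C(30, 7) = 2035800 subsets S of size 7, where X_S = 1 if the K_7 on S is monochromatic.
For a fixed S, the K_7 on S has C(7, 2) = 21 edges. P[all 21 edges red] = (1/2)^21, and likewise for blue, so P[monochromatic] = 2·(1/2)^21 = 2^{1 − 21} = 1/1048576.
By linearity of expectation: E[X] = C(30, 7) · 2^{1 − 21} = 2035800 · 1/1048576 = 254475/131072.
Numerically: E[X] ≈ 1.9415.

E[X] = C(30,7)·2^(1−C(7,2)) = 254475/131072 ≈ 1.9415.


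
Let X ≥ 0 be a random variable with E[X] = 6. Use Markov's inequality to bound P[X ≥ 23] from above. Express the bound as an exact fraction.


μ = E[X] = 6, a = 23.
Markov: P[X ≥ 23] ≤ μ/a = (6)/23 = 6/23.
Numerically: ≈ 0.26087.
(Since a = 23 > μ = 6.00000, the bound 6/23 is < 1 and informative.)

P[X ≥ 23] ≤ 6/23 ≈ 0.26087.


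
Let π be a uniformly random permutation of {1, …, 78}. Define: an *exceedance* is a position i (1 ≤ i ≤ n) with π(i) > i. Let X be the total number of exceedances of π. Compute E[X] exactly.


Write X = Σ_{i=1}^{78} X_i, where X_i = 1_{π(i) > i}.
For each fixed i, π(i) is uniform over {1, …, 78} (marginal of a uniform permutation), so P[π(i) > i] = (n − i)/n. Summing: Σ_{i=1}^{78} (n − i)/n = (0 + 1 + … + 77)/78 = 78(78 − 1)/(2·78) = (78 − 1)/2.
Hence E[X] = Σ_{i=1}^{78} (78 − i)/78 = 77/2 ≈ 38.500000.

E[X] = 77/2 = 38.500000.


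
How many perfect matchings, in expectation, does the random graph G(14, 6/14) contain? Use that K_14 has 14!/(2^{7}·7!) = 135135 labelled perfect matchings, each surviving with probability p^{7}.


K_14 has 14!/(2^{7}·7!) = 135135 labelled perfect matchings.
For each such perfect matching H, let X_H = 1 if all 7 edges of H are present in G. Then P[X_H = 1] = p^{7} = (3/7)^{7} = 2187/823543.
By linearity: E[X] = Σ_H E[X_H] = 135135 · p^{7} = 135135 · 2187/823543 = 42220035/117649.
Numerically: E[X] ≈ 358.864.

E[X] = 135135 · (3/7)^{7} = 42220035/117649 ≈ 358.864.


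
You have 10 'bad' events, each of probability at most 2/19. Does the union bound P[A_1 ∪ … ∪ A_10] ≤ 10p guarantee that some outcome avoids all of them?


Union bound: P[∪_{i=1}^{10} A_i] ≤ Σ_i P[A_i] ≤ 10·p = 10·(2/19) = 20/19.
Numerically: 20/19 ≈ 1.0526316.
Is 20/19 < 1? NO.
Since the bound 20/19 is ≥ 1, the union bound is uninformative here; it does NOT by itself certify existence.

10·p = 20/19 ≈ 1.0526316; existence NOT certified by the union bound.


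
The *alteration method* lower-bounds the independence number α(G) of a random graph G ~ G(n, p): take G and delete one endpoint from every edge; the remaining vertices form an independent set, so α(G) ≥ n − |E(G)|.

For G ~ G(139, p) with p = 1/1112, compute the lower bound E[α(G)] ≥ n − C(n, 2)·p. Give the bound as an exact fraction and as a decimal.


E[|E(G)|] = C(139, 2)·p = 9591 · (1/1112) = 69/8.
E[α(G)] ≥ n − E[|E(G)|] = 139 − 69/8 = 1043/8.
Numerically: ≈ 130.37500.
(This is only a lower bound; the true E[α(G)] may be larger.)

E[α(G)] ≥ 1043/8 ≈ 130.37500.


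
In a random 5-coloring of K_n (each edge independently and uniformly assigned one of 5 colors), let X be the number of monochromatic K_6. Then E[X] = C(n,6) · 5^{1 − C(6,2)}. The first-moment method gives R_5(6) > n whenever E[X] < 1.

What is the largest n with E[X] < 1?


We need C(n, 6) · 5^{1 − 15} < 1, i.e. C(n, 6) < 5^{15 − 1} = 6103515625.
Check values of n near the boundary:
  n = 126: C(126, 6) = 4925156775; 4925156775 < 6103515625? YES
  n = 127: C(127, 6) = 5169379425; 5169379425 < 6103515625? YES
  n = 128: C(128, 6) = 5423611200; 5423611200 < 6103515625? YES
  n = 129: C(129, 6) = 5688177600; 5688177600 < 6103515625? YES
  n = 130: C(130, 6) = 5963412000; 5963412000 < 6103515625? YES
  n = 131: C(131, 6) = 6249655776; 6249655776 < 6103515625? NO
The largest n with C(n, 6) < 6103515625 is n = 130 (where E[X] = 47707296/48828125 ≈ 0.977045). Hence R_5(6) > 130, i.e. R_5(6) ≥ 131.

Largest n = 130; hence R_5(6) > 130.


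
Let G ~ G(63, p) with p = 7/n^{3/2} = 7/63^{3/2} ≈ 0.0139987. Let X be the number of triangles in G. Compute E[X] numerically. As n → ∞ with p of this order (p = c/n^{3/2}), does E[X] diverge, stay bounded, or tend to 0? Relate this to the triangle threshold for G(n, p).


Number of potential triangles: C(63, 3) = 39711.
Each occurs with probability p³ ≈ (0.0139987)³ ≈ 2.74322637e-06.
By linearity: E[X] = C(63, 3)·p³ ≈ 39711 · 2.74322637e-06 ≈ 0.108936.
Since α = 3/2 > 1, p = c/n^{3/2} = o(1/n) is below the triangle threshold p ~ 1/n. Asymptotically E[X] ~ (c³/6)·n^{3(1−α)} = (7³/6)·n^{-1.5} → 0, so by Markov's inequality G has no triangles w.h.p.

E[X] ≈ 0.108936; in regime p = Θ(1/n^{3/2}) E[X] tends to 0 (below the triangle threshold p ~ 1/n).


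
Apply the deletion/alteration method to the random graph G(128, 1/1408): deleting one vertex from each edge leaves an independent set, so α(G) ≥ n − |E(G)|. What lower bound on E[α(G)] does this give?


E[|E(G)|] = C(128, 2)·p = 8128 · (1/1408) = 127/22.
E[α(G)] ≥ n − E[|E(G)|] = 128 − 127/22 = 2689/22.
Numerically: ≈ 122.227.
(This is only a lower bound; the true E[α(G)] may be larger.)

E[α(G)] ≥ 2689/22 ≈ 122.227.


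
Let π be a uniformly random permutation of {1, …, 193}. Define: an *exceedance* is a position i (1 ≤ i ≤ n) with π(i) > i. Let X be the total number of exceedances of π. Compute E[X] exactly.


Write X = Σ_{i=1}^{193} X_i, where X_i = 1_{π(i) > i}.
For each fixed i, π(i) is uniform over {1, …, 193} (marginal of a uniform permutation), so P[π(i) > i] = (n − i)/n. Summing: Σ_{i=1}^{193} (n − i)/n = (0 + 1 + … + 192)/193 = 193(193 − 1)/(2·193) = (193 − 1)/2.
Hence E[X] = Σ_{i=1}^{193} (193 − i)/193 = 96 ≈ 96.000.

E[X] = 96 = 96.000.


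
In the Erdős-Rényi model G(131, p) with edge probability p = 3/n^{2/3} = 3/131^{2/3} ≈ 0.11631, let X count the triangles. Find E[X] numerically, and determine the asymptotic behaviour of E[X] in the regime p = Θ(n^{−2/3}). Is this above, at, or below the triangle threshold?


Number of potential triangles: C(131, 3) = 366145.
Each occurs with probability p³ ≈ (0.11631)³ ≈ 1.5733349e-03.
By linearity: E[X] = C(131, 3)·p³ ≈ 366145 · 1.5733349e-03 ≈ 576.06870.
Since α = 2/3 < 1, p = c/n^{2/3} ≫ 1/n is above the triangle threshold p ~ 1/n. Asymptotically E[X] ~ (c³/6)·n^{3(1−α)} = (3³/6)·n^{1} → ∞; triangles are abundant w.h.p.

E[X] ≈ 576.06870; in regime p = Θ(1/n^{2/3}) E[X] diverges (above the triangle threshold p ~ 1/n).


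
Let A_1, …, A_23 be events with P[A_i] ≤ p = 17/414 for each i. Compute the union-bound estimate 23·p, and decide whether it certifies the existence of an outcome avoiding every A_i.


Union bound: P[∪_{i=1}^{23} A_i] ≤ Σ_i P[A_i] ≤ 23·p = 23·(17/414) = 17/18.
Numerically: 17/18 ≈ 0.944.
Is 17/18 < 1? YES.
Since P[∪ A_i] ≤ 17/18 < 1, the complement has P[∩ A_i^c] ≥ 1 − 17/18 = 1/18 > 0, so some outcome avoids every A_i.

23·p = 17/18 ≈ 0.944; existence CERTIFIED by the union bound.


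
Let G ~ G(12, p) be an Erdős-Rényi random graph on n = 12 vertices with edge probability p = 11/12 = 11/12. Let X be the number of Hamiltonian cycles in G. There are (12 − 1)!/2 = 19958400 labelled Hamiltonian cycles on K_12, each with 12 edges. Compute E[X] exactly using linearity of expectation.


K_12 has (12 − 1)!/2 = 19958400 labelled Hamiltonian cycles.
For each such Hamiltonian cycle H, let X_H = 1 if all 12 edges of H are present in G. Then P[X_H = 1] = p^{12} = (11/12)^{12} = 3138428376721/8916100448256.
Summing the indicators: E[X] = Σ_H E[X_H] = 19958400 · p^{12} = 19958400 · 3138428376721/8916100448256 = 6041474625187925/859963392.
Numerically: E[X] ≈ 7.025e+06.

E[X] = 19958400 · (11/12)^{12} = 6041474625187925/859963392 ≈ 7.025e+06.


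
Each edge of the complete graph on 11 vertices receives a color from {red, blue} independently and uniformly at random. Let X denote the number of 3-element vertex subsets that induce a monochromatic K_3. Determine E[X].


Let X = Σ_S X_S over the C(11, 3) = 165 subsets S of size 3, where X_S = 1 if the K_3 on S is monochromatic.
For a fixed S, the K_3 on S has C(3, 2) = 3 edges. P[all 3 edges red] = (1/2)^3, and likewise for blue, so P[monochromatic] = 2·(1/2)^3 = 2^{1 − 3} = 1/4.
By linearity of expectation: E[X] = C(11, 3) · 2^{1 − 3} = 165 · 1/4 = 165/4.
Numerically: E[X] ≈ 41.2500.

E[X] = C(11,3)·2^(1−C(3,2)) = 165/4 ≈ 41.2500.


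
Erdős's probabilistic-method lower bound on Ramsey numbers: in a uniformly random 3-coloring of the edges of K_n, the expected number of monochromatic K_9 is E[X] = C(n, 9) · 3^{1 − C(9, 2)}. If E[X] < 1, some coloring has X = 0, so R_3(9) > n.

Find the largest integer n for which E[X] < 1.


We need C(n, 9) · 3^{1 − 36} < 1, i.e. C(n, 9) < 3^{36 − 1} = 50031545098999707.
Check values of n near the boundary:
  n = 297: C(297, 9) = 43842345008337645; 43842345008337645 < 50031545098999707? YES
  n = 298: C(298, 9) = 45207677551849890; 45207677551849890 < 50031545098999707? YES
  n = 299: C(299, 9) = 46610674441390059; 46610674441390059 < 50031545098999707? YES
  n = 300: C(300, 9) = 48052241692154700; 48052241692154700 < 50031545098999707? YES
  n = 301: C(301, 9) = 49533303936090975; 49533303936090975 < 50031545098999707? YES
  n = 302: C(302, 9) = 51054804739588650; 51054804739588650 < 50031545098999707? NO
  n = 303: C(303, 9) = 52617706925494425; 52617706925494425 < 50031545098999707? NO
The largest n with C(n, 9) < 50031545098999707 is n = 301 (where E[X] = 16511101312030325/16677181699666569 ≈ 0.99004). Hence R_3(9) > 301, i.e. R_3(9) ≥ 302.

Largest n = 301; hence R_3(9) > 301.


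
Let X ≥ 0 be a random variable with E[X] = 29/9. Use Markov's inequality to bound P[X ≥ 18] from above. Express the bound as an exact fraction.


μ = E[X] = 29/9, a = 18.
Markov: P[X ≥ 18] ≤ μ/a = (29/9)/18 = 29/162.
Numerically: ≈ 0.179012.
(Since a = 18 > μ = 3.222222, the bound 29/162 is < 1 and informative.)

P[X ≥ 18] ≤ 29/162 ≈ 0.179012.


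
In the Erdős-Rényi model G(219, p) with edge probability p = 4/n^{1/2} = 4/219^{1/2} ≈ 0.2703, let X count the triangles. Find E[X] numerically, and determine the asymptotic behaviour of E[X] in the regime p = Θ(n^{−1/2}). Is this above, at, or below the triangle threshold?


Number of potential triangles: C(219, 3) = 1726669.
Each occurs with probability p³ ≈ (0.2703)³ ≈ 1.974758e-02.
By linearity: E[X] = C(219, 3)·p³ ≈ 1726669 · 1.974758e-02 ≈ 34097.5279.
Since α = 1/2 < 1, p = c/n^{1/2} ≫ 1/n is above the triangle threshold p ~ 1/n. Asymptotically E[X] ~ (c³/6)·n^{3(1−α)} = (4³/6)·n^{1.5} → ∞; triangles are abundant w.h.p.

E[X] ≈ 34097.5279; in regime p = Θ(1/n^{1/2}) E[X] diverges (above the triangle threshold p ~ 1/n).


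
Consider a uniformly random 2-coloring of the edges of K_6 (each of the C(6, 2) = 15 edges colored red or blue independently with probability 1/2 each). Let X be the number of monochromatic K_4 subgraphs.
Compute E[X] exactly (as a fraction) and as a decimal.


Let X = Σ_S X_S over the C(6, 4) = 15 subsets S of size 4, where X_S = 1 if the K_4 on S is monochromatic.
For a fixed S, the K_4 on S has C(4, 2) = 6 edges. P[all 6 edges red] = (1/2)^6, and likewise for blue, so P[monochromatic] = 2·(1/2)^6 = 2^{1 − 6} = 1/32.
Summing: E[X] = C(6, 4) · 2^{1 − 6} = 15 · 1/32 = 15/32.
Numerically: E[X] ≈ 0.469.

E[X] = C(6,4)·2^(1−C(4,2)) = 15/32 ≈ 0.469.


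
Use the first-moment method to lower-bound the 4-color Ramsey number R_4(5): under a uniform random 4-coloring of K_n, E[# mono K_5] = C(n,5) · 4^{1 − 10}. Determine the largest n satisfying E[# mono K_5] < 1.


We need C(n, 5) · 4^{1 − 10} < 1, i.e. C(n, 5) < 4^{10 − 1} = 262144.
Check values of n near the boundary:
  n = 31: C(31, 5) = 169911; 169911 < 262144? YES
  n = 32: C(32, 5) = 201376; 201376 < 262144? YES
  n = 33: C(33, 5) = 237336; 237336 < 262144? YES
  n = 34: C(34, 5) = 278256; 278256 < 262144? NO
The largest n with C(n, 5) < 262144 is n = 33 (where E[X] = 29667/32768 ≈ 0.905365). Hence R_4(5) > 33, i.e. R_4(5) ≥ 34.

Largest n = 33; hence R_4(5) > 33.


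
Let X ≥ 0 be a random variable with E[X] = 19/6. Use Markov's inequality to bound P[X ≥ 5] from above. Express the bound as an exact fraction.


μ = E[X] = 19/6, a = 5.
Markov: P[X ≥ 5] ≤ μ/a = (19/6)/5 = 19/30.
Numerically: ≈ 0.633333.
(Since a = 5 > μ = 3.166667, the bound 19/30 is < 1 and informative.)

P[X ≥ 5] ≤ 19/30 ≈ 0.633333.


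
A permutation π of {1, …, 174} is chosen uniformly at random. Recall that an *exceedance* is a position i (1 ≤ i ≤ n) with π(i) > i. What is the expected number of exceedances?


Write X = Σ_{i=1}^{174} X_i, where X_i = 1_{π(i) > i}.
For each fixed i, π(i) is uniform over {1, …, 174} (marginal of a uniform permutation), so P[π(i) > i] = (n − i)/n. Summing: Σ_{i=1}^{174} (n − i)/n = (0 + 1 + … + 173)/174 = 174(174 − 1)/(2·174) = (174 − 1)/2.
Hence E[X] = Σ_{i=1}^{174} (174 − i)/174 = 173/2 ≈ 86.500000.

E[X] = 173/2 = 86.500000.


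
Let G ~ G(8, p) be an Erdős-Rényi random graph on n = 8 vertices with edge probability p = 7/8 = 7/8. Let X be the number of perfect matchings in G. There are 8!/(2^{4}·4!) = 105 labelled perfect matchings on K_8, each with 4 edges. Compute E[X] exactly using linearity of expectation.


K_8 has 8!/(2^{4}·4!) = 105 labelled perfect matchings.
For each such perfect matching H, let X_H = 1 if all 4 edges of H are present in G. Then P[X_H = 1] = p^{4} = (7/8)^{4} = 2401/4096.
By linearity of expectation: E[X] = Σ_H E[X_H] = 105 · p^{4} = 105 · 2401/4096 = 252105/4096.
Numerically: E[X] ≈ 61.55.

E[X] = 105 · (7/8)^{4} = 252105/4096 ≈ 61.55.


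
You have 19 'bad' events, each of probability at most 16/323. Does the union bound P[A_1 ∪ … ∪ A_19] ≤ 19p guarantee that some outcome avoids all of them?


Union bound: P[∪_{i=1}^{19} A_i] ≤ Σ_i P[A_i] ≤ 19·p = 19·(16/323) = 16/17.
Numerically: 16/17 ≈ 0.9411765.
Is 16/17 < 1? YES.
Since P[∪ A_i] ≤ 16/17 < 1, the complement has P[∩ A_i^c] ≥ 1 − 16/17 = 1/17 > 0, so some outcome avoids every A_i.

19·p = 16/17 ≈ 0.9411765; existence CERTIFIED by the union bound.


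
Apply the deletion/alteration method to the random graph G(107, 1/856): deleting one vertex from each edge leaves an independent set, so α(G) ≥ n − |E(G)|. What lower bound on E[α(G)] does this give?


E[|E(G)|] = C(107, 2)·p = 5671 · (1/856) = 53/8.
E[α(G)] ≥ n − E[|E(G)|] = 107 − 53/8 = 803/8.
Numerically: ≈ 100.37500.
(This is only a lower bound; the true E[α(G)] may be larger.)

E[α(G)] ≥ 803/8 ≈ 100.37500.


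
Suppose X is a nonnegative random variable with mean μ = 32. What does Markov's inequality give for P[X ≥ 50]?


μ = E[X] = 32, a = 50.
Markov: P[X ≥ 50] ≤ μ/a = (32)/50 = 16/25.
Numerically: ≈ 0.64000.
(Since a = 50 > μ = 32.00000, the bound 16/25 is < 1 and informative.)

P[X ≥ 50] ≤ 16/25 ≈ 0.64000.


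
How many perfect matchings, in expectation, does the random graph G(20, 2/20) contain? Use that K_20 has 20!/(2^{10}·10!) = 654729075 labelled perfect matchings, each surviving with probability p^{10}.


K_20 has 20!/(2^{10}·10!) = 654729075 labelled perfect matchings.
For each such perfect matching H, let X_H = 1 if all 10 edges of H are present in G. Then P[X_H = 1] = p^{10} = (1/10)^{10} = 1/10000000000.
By linearity: E[X] = Σ_H E[X_H] = 654729075 · p^{10} = 654729075 · 1/10000000000 = 26189163/400000000.
Numerically: E[X] ≈ 0.0655.

E[X] = 654729075 · (1/10)^{10} = 26189163/400000000 ≈ 0.0655.


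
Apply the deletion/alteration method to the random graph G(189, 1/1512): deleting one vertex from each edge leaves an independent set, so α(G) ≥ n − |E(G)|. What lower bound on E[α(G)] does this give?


E[|E(G)|] = C(189, 2)·p = 17766 · (1/1512) = 47/4.
E[α(G)] ≥ n − E[|E(G)|] = 189 − 47/4 = 709/4.
Numerically: ≈ 177.25000.
(This is only a lower bound; the true E[α(G)] may be larger.)

E[α(G)] ≥ 709/4 ≈ 177.25000.


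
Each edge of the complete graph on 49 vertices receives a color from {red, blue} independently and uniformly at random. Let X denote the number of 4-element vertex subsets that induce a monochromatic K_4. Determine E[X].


Let X = Σ_S X_S over the C(49, 4) = 211876 subsets S of size 4, where X_S = 1 if the K_4 on S is monochromatic.
For a fixed S, the K_4 on S has C(4, 2) = 6 edges. P[all 6 edges red] = (1/2)^6, and likewise for blue, so P[monochromatic] = 2·(1/2)^6 = 2^{1 − 6} = 1/32.
Summing: E[X] = C(49, 4) · 2^{1 − 6} = 211876 · 1/32 = 52969/8.
Numerically: E[X] ≈ 6621.1250.

E[X] = C(49,4)·2^(1−C(4,2)) = 52969/8 ≈ 6621.1250.


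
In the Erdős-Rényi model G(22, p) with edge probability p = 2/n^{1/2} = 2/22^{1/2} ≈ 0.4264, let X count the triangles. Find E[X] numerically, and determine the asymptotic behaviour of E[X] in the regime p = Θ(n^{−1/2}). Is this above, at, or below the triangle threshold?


Number of potential triangles: C(22, 3) = 1540.
Each occurs with probability p³ ≈ (0.4264)³ ≈ 7.7527533e-02.
By linearity: E[X] = C(22, 3)·p³ ≈ 1540 · 7.7527533e-02 ≈ 119.39240.
Since α = 1/2 < 1, p = c/n^{1/2} ≫ 1/n is above the triangle threshold p ~ 1/n. Asymptotically E[X] ~ (c³/6)·n^{3(1−α)} = (2³/6)·n^{1.5} → ∞; triangles are abundant w.h.p.

E[X] ≈ 119.39240; in regime p = Θ(1/n^{1/2}) E[X] diverges (above the triangle threshold p ~ 1/n).


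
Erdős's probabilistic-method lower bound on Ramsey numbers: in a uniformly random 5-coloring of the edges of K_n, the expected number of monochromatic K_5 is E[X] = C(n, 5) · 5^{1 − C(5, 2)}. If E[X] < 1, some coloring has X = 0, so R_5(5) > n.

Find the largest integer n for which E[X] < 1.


We need C(n, 5) · 5^{1 − 10} < 1, i.e. C(n, 5) < 5^{10 − 1} = 1953125.
Check values of n near the boundary:
  n = 45: C(45, 5) = 1221759; 1221759 < 1953125? YES
  n = 46: C(46, 5) = 1370754; 1370754 < 1953125? YES
  n = 47: C(47, 5) = 1533939; 1533939 < 1953125? YES
  n = 48: C(48, 5) = 1712304; 1712304 < 1953125? YES
  n = 49: C(49, 5) = 1906884; 1906884 < 1953125? YES
  n = 50: C(50, 5) = 2118760; 2118760 < 1953125? NO
  n = 51: C(51, 5) = 2349060; 2349060 < 1953125? NO
  n = 52: C(52, 5) = 2598960; 2598960 < 1953125? NO
The largest n with C(n, 5) < 1953125 is n = 49 (where E[X] = 1906884/1953125 ≈ 0.97632). Hence R_5(5) > 49, i.e. R_5(5) ≥ 50.

Largest n = 49; hence R_5(5) > 49.


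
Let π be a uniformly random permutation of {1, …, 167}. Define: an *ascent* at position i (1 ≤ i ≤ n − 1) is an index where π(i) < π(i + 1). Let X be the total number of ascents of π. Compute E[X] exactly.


Write X = Σ X_I over i = 1, …, 166, with X_I the indicator of one ascent.
There are 166 indicators.
For each fixed i, the pair (π(i), π(i+1)) is a uniformly random ordered pair of distinct values from {1, …, 167}; by symmetry P[π(i) < π(i+1)] = 1/2.
By linearity: E[X] = 166 · (1/2) = (167 − 1) · (1/2) = 83 ≈ 83.000000.

E[X] = 83 = 83.000000.


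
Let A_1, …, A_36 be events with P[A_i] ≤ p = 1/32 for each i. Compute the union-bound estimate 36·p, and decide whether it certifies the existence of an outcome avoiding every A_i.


Union bound: P[∪_{i=1}^{36} A_i] ≤ Σ_i P[A_i] ≤ 36·p = 36·(1/32) = 9/8.
Numerically: 9/8 ≈ 1.12500.
Is 9/8 < 1? NO.
Since the bound 9/8 is ≥ 1, the union bound is uninformative here; it does NOT by itself certify existence.

36·p = 9/8 ≈ 1.12500; existence NOT certified by the union bound.


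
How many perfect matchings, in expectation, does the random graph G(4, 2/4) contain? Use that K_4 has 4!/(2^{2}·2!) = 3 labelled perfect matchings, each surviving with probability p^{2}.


K_4 has 4!/(2^{2}·2!) = 3 labelled perfect matchings.
For each such perfect matching H, let X_H = 1 if all 2 edges of H are present in G. Then P[X_H = 1] = p^{2} = (1/2)^{2} = 1/4.
By linearity: E[X] = Σ_H E[X_H] = 3 · p^{2} = 3 · 1/4 = 3/4.
Numerically: E[X] ≈ 0.75.

E[X] = 3 · (1/2)^{2} = 3/4 ≈ 0.75.


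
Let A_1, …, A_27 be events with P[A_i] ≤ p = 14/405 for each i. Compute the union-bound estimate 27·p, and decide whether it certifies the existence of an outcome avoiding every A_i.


Union bound: P[∪_{i=1}^{27} A_i] ≤ Σ_i P[A_i] ≤ 27·p = 27·(14/405) = 14/15.
Numerically: 14/15 ≈ 0.933.
Is 14/15 < 1? YES.
Since P[∪ A_i] ≤ 14/15 < 1, the complement has P[∩ A_i^c] ≥ 1 − 14/15 = 1/15 > 0, so some outcome avoids every A_i.

27·p = 14/15 ≈ 0.933; existence CERTIFIED by the union bound.
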